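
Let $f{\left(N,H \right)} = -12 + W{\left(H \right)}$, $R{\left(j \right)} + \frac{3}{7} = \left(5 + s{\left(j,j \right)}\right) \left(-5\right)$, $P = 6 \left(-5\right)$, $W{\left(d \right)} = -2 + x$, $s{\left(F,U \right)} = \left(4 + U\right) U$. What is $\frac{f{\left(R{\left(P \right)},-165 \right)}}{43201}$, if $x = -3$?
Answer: $- \frac{17}{43201} \approx -0.00039351$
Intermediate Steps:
$s{\left(F,U \right)} = U \left(4 + U\right)$
$W{\left(d \right)} = -5$ ($W{\left(d \right)} = -2 - 3 = -5$)
$P = -30$
$R{\left(j \right)} = - \frac{178}{7} - 5 j \left(4 + j\right)$ ($R{\left(j \right)} = - \frac{3}{7} + \left(5 + j \left(4 + j\right)\right) \left(-5\right) = - \frac{3}{7} - \left(25 + 5 j \left(4 + j\right)\right) = - \frac{178}{7} - 5 j \left(4 + j\right)$)
$f{\left(N,H \right)} = -17$ ($f{\left(N,H \right)} = -12 - 5 = -17$)
$\frac{f{\left(R{\left(P \right)},-165 \right)}}{43201} = - \frac{17}{43201}$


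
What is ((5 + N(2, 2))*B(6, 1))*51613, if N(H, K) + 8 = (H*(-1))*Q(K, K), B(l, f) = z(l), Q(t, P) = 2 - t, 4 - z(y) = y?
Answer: 309678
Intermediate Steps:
z(y) = 4 - y
B(l, f) = 4 - l
N(H, K) = -8 - H*(2 - K) (N(H, K) = -8 + (H*(-1))*(2 - K) = -8 + (-H)*(2 - K) = -8 - H*(2 - K))
((5 + N(2, 2))*B(6, 1))*51613 = ((5 + (-8 + 2*(-2 + 2)))*(4 - 1*6))*51613 = ((5 + (-8 + 2*0))*(4 - 6))*51613 = ((5 + (-8 + 0))*(-2))*51613 = ((5 - 8)*(-2))*51613 = -3*(-2)*51613 = 6*51613 = 309678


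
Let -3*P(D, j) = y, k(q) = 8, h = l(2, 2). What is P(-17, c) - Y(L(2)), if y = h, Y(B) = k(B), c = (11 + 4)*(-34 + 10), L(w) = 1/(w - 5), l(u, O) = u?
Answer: -26/3 ≈ -8.6667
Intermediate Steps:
h = 2
L(w) = 1/(-5 + w)
c = -360 (c = 15*(-24) = -360)
Y(B) = 8
y = 2
P(D, j) = -⅔ (P(D, j) = -⅓*2 = -⅔)
P(-17, c) - Y(L(2)) = -⅔ - 1*8 = -⅔ - 8 = -26/3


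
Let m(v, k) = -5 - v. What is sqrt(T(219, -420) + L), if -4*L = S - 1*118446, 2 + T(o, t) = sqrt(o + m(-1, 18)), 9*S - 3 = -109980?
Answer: sqrt(1175919 + 36*sqrt(215))/6 ≈ 180.77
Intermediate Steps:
S = -36659/3 (S = 1/3 + (1/9)*(-109980) = 1/3 - 12220 = -36659/3 ≈ -12220.)
T(o, t) = -2 + sqrt(-4 + o) (T(o, t) = -2 + sqrt(o + (-5 - 1*(-1))) = -2 + sqrt(o + (-5 + 1)) = -2 + sqrt(o - 4) = -2 + sqrt(-4 + o))
L = 391997/12 (L = -(-36659/3 - 1*118446)/4 = -(-36659/3 - 118446)/4 = -1/4*(-391997/3) = 391997/12 ≈ 32666.)
sqrt(T(219, -420) + L) = sqrt((-2 + sqrt(-4 + 219)) + 391997/12) = sqrt((-2 + sqrt(215)) + 391997/12) = sqrt(391973/12 + sqrt(215))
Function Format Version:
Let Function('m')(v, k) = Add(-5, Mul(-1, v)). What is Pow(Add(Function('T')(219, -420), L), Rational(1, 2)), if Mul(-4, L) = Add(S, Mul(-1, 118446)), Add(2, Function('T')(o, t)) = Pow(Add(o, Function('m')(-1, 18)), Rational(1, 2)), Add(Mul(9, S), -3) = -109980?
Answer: Mul(Rational(1, 6), Pow(Add(1175919, Mul(36, Pow(215, Rational(1, 2)))), Rational(1, 2))) ≈ 180.77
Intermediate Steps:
S = Rational(-36659, 3) (S = Add(Rational(1, 3), Mul(Rational(1, 9), -109980)) = Add(Rational(1, 3), -12220) = Rational(-36659, 3) ≈ -12220.)
Function('T')(o, t) = Add(-2, Pow(Add(-4, o), Rational(1, 2))) (Function('T')(o, t) = Add(-2, Pow(Add(o, Add(-5, Mul(-1, -1))), Rational(1, 2))) = Add(-2, Pow(Add(o, Add(-5, 1)), Rational(1, 2))) = Add(-2, Pow(Add(o, -4), Rational(1, 2))) = Add(-2, Pow(Add(-4, o), Rational(1, 2))))
L = Rational(391997, 12) (L = Mul(Rational(-1, 4), Add(Rational(-36659, 3), Mul(-1, 118446))) = Mul(Rational(-1, 4), Add(Rational(-36659, 3), -118446)) = Mul(Rational(-1, 4), Rational(-391997, 3)) = Rational(391997, 12) ≈ 32666.)
Pow(Add(Function('T')(219, -420), L), Rational(1, 2)) = Pow(Add(Add(-2, Pow(Add(-4, 219), Rational(1, 2))), Rational(391997, 12)), Rational(1, 2)) = Pow(Add(Add(-2, Pow(215, Rational(1, 2))), Rational(391997, 12)), Rational(1, 2)) = Pow(Add(Rational(391973, 12), Pow(215, Rational(1, 2))), Rational(1, 2))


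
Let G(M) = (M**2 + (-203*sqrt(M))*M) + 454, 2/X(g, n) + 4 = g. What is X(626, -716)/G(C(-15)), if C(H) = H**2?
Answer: -1/197188306 ≈ -5.0713e-9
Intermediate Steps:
X(g, n) = 2/(-4 + g)
G(M) = 454 + M**2 - 203*M**(3/2) (G(M) = (M**2 - 203*M**(3/2)) + 454 = 454 + M**2 - 203*M**(3/2))
X(626, -716)/G(C(-15)) = (2/(-4 + 626))/(454 + ((-15)**2)**2 - 203*((-15)**2)**(3/2)) = (2/622)/(454 + 225**2 - 203*225**(3/2)) = (2*(1/622))/(454 + 50625 - 203*3375) = 1/(311*(454 + 50625 - 685125)) = (1/311)/(-634046) = (1/311)*(-1/634046) = -1/197188306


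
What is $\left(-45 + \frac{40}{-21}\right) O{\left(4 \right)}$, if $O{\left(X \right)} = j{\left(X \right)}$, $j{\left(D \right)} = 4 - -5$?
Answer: $- \frac{2955}{7} \approx -422.14$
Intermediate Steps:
$j{\left(D \right)} = 9$ ($j{\left(D \right)} = 4 + 5 = 9$)
$O{\left(X \right)} = 9$
$\left(-45 + \frac{40}{-21}\right) O{\left(4 \right)} = \left(-45 + \frac{40}{-21}\right) 9 = \left(-45 + 40 \left(- \frac{1}{21}\right)\right) 9 = \left(-45 - \frac{40}{21}\right) 9 = \left(- \frac{985}{21}\right) 9 = - \frac{2955}{7}$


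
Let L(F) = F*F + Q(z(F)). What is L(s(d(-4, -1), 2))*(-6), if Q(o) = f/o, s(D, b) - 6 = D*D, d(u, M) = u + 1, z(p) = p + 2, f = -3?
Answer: -22932/17 ≈ -1348.9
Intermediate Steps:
z(p) = 2 + p
d(u, M) = 1 + u
s(D, b) = 6 + D² (s(D, b) = 6 + D*D = 6 + D²)
Q(o) = -3/o
L(F) = F² - 3/(2 + F) (L(F) = F*F - 3/(2 + F) = F² - 3/(2 + F))
L(s(d(-4, -1), 2))*(-6) = ((-3 + (6 + (1 - 4)²)²*(2 + (6 + (1 - 4)²)))/(2 + (6 + (1 - 4)²)))*(-6) = ((-3 + (6 + (-3)²)²*(2 + (6 + (-3)²)))/(2 + (6 + (-3)²)))*(-6) = ((-3 + (6 + 9)²*(2 + (6 + 9)))/(2 + (6 + 9)))*(-6) = ((-3 + 15²*(2 + 15))/(2 + 15))*(-6) = ((-3 + 225*17)/17)*(-6) = ((-3 + 3825)/17)*(-6) = ((1/17)*3822)*(-6) = (3822/17)*(-6) = -22932/17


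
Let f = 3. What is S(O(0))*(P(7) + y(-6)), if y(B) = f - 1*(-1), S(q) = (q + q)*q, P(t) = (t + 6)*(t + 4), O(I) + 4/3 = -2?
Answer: 9800/3 ≈ 3266.7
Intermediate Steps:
O(I) = -10/3 (O(I) = -4/3 - 2 = -10/3)
P(t) = (4 + t)*(6 + t) (P(t) = (6 + t)*(4 + t) = (4 + t)*(6 + t))
S(q) = 2*q² (S(q) = (2*q)*q = 2*q²)
y(B) = 4 (y(B) = 3 - 1*(-1) = 3 + 1 = 4)
S(O(0))*(P(7) + y(-6)) = (2*(-10/3)²)*((24 + 7² + 10*7) + 4) = (2*(100/9))*((24 + 49 + 70) + 4) = 200*(143 + 4)/9 = (200/9)*147 = 9800/3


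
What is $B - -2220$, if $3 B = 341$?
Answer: $\frac{7001}{3} \approx 2333.7$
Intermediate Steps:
$B = \frac{341}{3}$ ($B = \frac{1}{3} \cdot 341 = \frac{341}{3} \approx 113.67$)
$B - -2220 = \frac{341}{3} - -2220 = \frac{341}{3} + 2220 = \frac{7001}{3}$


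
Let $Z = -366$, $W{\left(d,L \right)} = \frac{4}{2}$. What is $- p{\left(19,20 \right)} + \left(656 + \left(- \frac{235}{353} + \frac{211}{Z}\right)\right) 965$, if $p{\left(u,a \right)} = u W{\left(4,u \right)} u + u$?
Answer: $\frac{81536890457}{129198} \approx 6.311 \cdot 10^{5}$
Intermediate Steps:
$W{\left(d,L \right)} = 2$ ($W{\left(d,L \right)} = 4 \cdot \frac{1}{2} = 2$)
$p{\left(u,a \right)} = u + 2 u^{2}$ ($p{\left(u,a \right)} = u 2 u + u = 2 u u + u = 2 u^{2} + u = u + 2 u^{2}$)
$- p{\left(19,20 \right)} + \left(656 + \left(- \frac{235}{353} + \frac{211}{Z}\right)\right) 965 = - 19 \left(1 + 2 \cdot 19\right) + \left(656 + \left(- \frac{235}{353} + \frac{211}{-366}\right)\right) 965 = - 19 \left(1 + 38\right) + \left(656 + \left(\left(-235\right) \frac{1}{353} + 211 \left(- \frac{1}{366}\right)\right)\right) 965 = - 19 \cdot 39 + \left(656 - \frac{160493}{129198}\right) 965 = \left(-1\right) 741 + \left(656 - \frac{160493}{129198}\right) 965 = -741 + \frac{84593395}{129198} \cdot 965 = -741 + \frac{81632626175}{129198} = \frac{81536890457}{129198}$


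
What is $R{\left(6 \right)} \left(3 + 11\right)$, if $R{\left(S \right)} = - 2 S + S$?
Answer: $-84$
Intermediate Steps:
$R{\left(S \right)} = - S$
$R{\left(6 \right)} \left(3 + 11\right) = \left(-1\right) 6 \left(3 + 11\right) = \left(-6\right) 14 = -84$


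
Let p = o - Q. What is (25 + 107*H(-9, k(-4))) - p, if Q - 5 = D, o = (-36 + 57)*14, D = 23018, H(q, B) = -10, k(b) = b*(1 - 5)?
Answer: 21684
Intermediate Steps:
k(b) = -4*b (k(b) = b*(-4) = -4*b)
o = 294 (o = 21*14 = 294)
Q = 23023 (Q = 5 + 23018 = 23023)
p = -22729 (p = 294 - 1*23023 = 294 - 23023 = -22729)
(25 + 107*H(-9, k(-4))) - p = (25 + 107*(-10)) - 1*(-22729) = (25 - 1070) + 22729 = -1045 + 22729 = 21684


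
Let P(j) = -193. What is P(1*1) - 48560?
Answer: -48753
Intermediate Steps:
P(1*1) - 48560 = -193 - 48560 = -48753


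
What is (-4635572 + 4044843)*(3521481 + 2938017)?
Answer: -3815812794042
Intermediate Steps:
(-4635572 + 4044843)*(3521481 + 2938017) = -590729*6459498 = -3815812794042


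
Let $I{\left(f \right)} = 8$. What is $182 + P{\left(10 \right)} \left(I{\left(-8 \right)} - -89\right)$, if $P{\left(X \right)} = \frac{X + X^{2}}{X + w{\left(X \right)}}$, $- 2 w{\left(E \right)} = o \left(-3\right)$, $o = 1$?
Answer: $\frac{25526}{23} \approx 1109.8$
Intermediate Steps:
$w{\left(E \right)} = \frac{3}{2}$ ($w{\left(E \right)} = - \frac{1 \left(-3\right)}{2} = \left(- \frac{1}{2}\right) \left(-3\right) = \frac{3}{2}$)
$P{\left(X \right)} = \frac{X + X^{2}}{\frac{3}{2} + X}$ ($P{\left(X \right)} = \frac{X + X^{2}}{X + \frac{3}{2}} = \frac{X + X^{2}}{\frac{3}{2} + X}$)
$182 + P{\left(10 \right)} \left(I{\left(-8 \right)} - -89\right) = 182 + 2 \cdot 10 \frac{1}{3 + 2 \cdot 10} \left(1 + 10\right) \left(8 - -89\right) = 182 + 2 \cdot 10 \frac{1}{3 + 20} \cdot 11 \left(8 + 89\right) = 182 + 2 \cdot 10 \cdot \frac{1}{23} \cdot 11 \cdot 97 = 182 + \frac{220}{23} \cdot 97 = 182 + \frac{21340}{23} = \frac{25526}{23}$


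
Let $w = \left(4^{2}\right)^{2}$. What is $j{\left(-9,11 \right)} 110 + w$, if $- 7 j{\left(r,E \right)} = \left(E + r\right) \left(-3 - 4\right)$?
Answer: $476$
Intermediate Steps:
$w = 256$ ($w = 16^{2} = 256$)
$j{\left(r,E \right)} = E + r$ ($j{\left(r,E \right)} = - \frac{\left(E + r\right) \left(-3 - 4\right)}{7} = - \frac{\left(E + r\right) \left(-7\right)}{7} = - \frac{- 7 E - 7 r}{7} = E + r$)
$j{\left(-9,11 \right)} 110 + w = \left(11 - 9\right) 110 + 256 = 2 \cdot 110 + 256 = 220 + 256 = 476$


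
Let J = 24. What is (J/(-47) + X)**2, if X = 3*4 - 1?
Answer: 243049/2209 ≈ 110.03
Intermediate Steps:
X = 11 (X = 12 - 1 = 11)
(J/(-47) + X)**2 = (24/(-47) + 11)**2 = (24*(-1/47) + 11)**2 = (-24/47 + 11)**2 = (493/47)**2 = 243049/2209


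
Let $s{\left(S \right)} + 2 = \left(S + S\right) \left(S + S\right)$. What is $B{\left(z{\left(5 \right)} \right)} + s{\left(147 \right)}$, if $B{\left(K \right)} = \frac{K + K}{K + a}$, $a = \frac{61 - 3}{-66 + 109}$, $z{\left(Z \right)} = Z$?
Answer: $\frac{23596912}{273} \approx 86436.0$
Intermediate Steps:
$s{\left(S \right)} = -2 + 4 S^{2}$ ($s{\left(S \right)} = -2 + \left(S + S\right) \left(S + S\right) = -2 + 2 S 2 S = -2 + 4 S^{2}$)
$a = \frac{58}{43} \approx 1.3488$
$B{\left(K \right)} = \frac{2 K}{\frac{58}{43} + K}$ ($B{\left(K \right)} = \frac{K + K}{K + \frac{58}{43}} = \frac{2 K}{\frac{58}{43} + K}$)
$B{\left(z{\left(5 \right)} \right)} + s{\left(147 \right)} = 86 \cdot 5 \frac{1}{58 + 43 \cdot 5} - \left(2 - 4 \cdot 147^{2}\right) = 86 \cdot 5 \frac{1}{58 + 215} + \left(-2 + 4 \cdot 21609\right) = 86 \cdot 5 \cdot \frac{1}{273} + \left(-2 + 86436\right) = 86 \cdot 5 \cdot \frac{1}{273} + 86434 = \frac{430}{273} + 86434 = \frac{23596912}{273}$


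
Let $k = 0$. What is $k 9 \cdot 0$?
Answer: $0$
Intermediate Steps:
$k 9 \cdot 0 = 0 \cdot 9 \cdot 0 = 0 \cdot 0 = 0$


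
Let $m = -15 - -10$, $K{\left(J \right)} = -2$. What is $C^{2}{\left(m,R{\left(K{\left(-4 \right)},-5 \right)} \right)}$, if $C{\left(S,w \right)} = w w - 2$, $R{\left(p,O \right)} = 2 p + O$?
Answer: $6241$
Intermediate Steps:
$R{\left(p,O \right)} = O + 2 p$
$m = -5$ ($m = -15 + 10 = -5$)
$C{\left(S,w \right)} = -2 + w^{2}$ ($C{\left(S,w \right)} = w^{2} - 2 = -2 + w^{2}$)
$C^{2}{\left(m,R{\left(K{\left(-4 \right)},-5 \right)} \right)} = \left(-2 + \left(-5 + 2 \left(-2\right)\right)^{2}\right)^{2} = \left(-2 + \left(-5 - 4\right)^{2}\right)^{2} = \left(-2 + \left(-9\right)^{2}\right)^{2} = \left(-2 + 81\right)^{2} = 79^{2} = 6241$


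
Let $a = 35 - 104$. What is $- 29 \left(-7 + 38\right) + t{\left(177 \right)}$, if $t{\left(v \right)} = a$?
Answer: $-968$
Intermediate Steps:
$a = -69$ ($a = 35 - 104 = -69$)
$t{\left(v \right)} = -69$
$- 29 \left(-7 + 38\right) + t{\left(177 \right)} = - 29 \left(-7 + 38\right) - 69 = \left(-29\right) 31 - 69 = -899 - 69 = -968$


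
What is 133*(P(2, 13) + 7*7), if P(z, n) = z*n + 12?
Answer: 11571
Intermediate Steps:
P(z, n) = 12 + n*z (P(z, n) = n*z + 12 = 12 + n*z)
133*(P(2, 13) + 7*7) = 133*((12 + 13*2) + 7*7) = 133*((12 + 26) + 49) = 133*(38 + 49) = 133*87 = 11571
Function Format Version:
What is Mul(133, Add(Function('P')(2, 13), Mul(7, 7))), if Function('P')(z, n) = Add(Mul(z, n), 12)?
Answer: 11571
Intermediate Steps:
Function('P')(z, n) = Add(12, Mul(n, z)) (Function('P')(z, n) = Add(Mul(n, z), 12) = Add(12, Mul(n, z)))
Mul(133, Add(Function('P')(2, 13), Mul(7, 7))) = Mul(133, Add(Add(12, Mul(13, 2)), Mul(7, 7))) = Mul(133, Add(Add(12, 26), 49)) = Mul(133, Add(38, 49)) = Mul(133, 87) = 11571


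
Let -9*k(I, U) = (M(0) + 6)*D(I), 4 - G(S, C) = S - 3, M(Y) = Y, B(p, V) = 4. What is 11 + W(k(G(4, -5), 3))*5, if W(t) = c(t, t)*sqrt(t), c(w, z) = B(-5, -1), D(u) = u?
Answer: 11 + 20*I*sqrt(2) ≈ 11.0 + 28.284*I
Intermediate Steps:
c(w, z) = 4
G(S, C) = 7 - S (G(S, C) = 4 - (S - 3) = 4 - (-3 + S) = 4 + (3 - S) = 7 - S)
k(I, U) = -2*I/3 (k(I, U) = -(0 + 6)*I/9 = -2*I/3)
W(t) = 4*sqrt(t)
11 + W(k(G(4, -5), 3))*5 = 11 + (4*sqrt(-2*(7 - 1*4)/3))*5 = 11 + (4*sqrt(-2*(7 - 4)/3))*5 = 11 + (4*sqrt(-2/3*3))*5 = 11 + (4*sqrt(-2))*5 = 11 + (4*(I*sqrt(2)))*5 = 11 + (4*I*sqrt(2))*5 = 11 + 20*I*sqrt(2)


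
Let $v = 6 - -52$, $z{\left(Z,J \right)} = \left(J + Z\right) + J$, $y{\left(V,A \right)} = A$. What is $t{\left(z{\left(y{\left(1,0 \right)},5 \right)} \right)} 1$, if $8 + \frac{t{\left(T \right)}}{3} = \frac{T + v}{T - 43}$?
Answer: $- \frac{332}{11} \approx -30.182$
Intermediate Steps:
$z{\left(Z,J \right)} = Z + 2 J$
$v = 58$ ($v = 6 + 52 = 58$)
$t{\left(T \right)} = -24 + \frac{3 \left(58 + T\right)}{-43 + T}$ ($t{\left(T \right)} = -24 + 3 \frac{T + 58}{T - 43} = -24 + 3 \frac{58 + T}{-43 + T} = -24 + \frac{3 \left(58 + T\right)}{-43 + T}$)
$t{\left(z{\left(y{\left(1,0 \right)},5 \right)} \right)} 1 = \frac{3 \left(402 - 7 \left(0 + 2 \cdot 5\right)\right)}{-43 + \left(0 + 2 \cdot 5\right)} 1 = \frac{3 \left(402 - 7 \left(0 + 10\right)\right)}{-43 + \left(0 + 10\right)} 1 = \frac{3 \left(402 - 70\right)}{-43 + 10} \cdot 1 = \frac{3 \left(402 - 70\right)}{-33} \cdot 1 = 3 \left(- \frac{1}{33}\right) 332 \cdot 1 = \left(- \frac{332}{11}\right) 1 = - \frac{332}{11}$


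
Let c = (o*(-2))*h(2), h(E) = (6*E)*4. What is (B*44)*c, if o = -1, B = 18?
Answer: 76032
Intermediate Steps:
h(E) = 24*E
c = 96 (c = (-1*(-2))*(24*2) = 2*48 = 96)
(B*44)*c = (18*44)*96 = 792*96 = 76032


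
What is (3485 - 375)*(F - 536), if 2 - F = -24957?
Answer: 75955530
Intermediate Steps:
F = 24959 (F = 2 - 1*(-24957) = 2 + 24957 = 24959)
(3485 - 375)*(F - 536) = (3485 - 375)*(24959 - 536) = 3110*24423 = 75955530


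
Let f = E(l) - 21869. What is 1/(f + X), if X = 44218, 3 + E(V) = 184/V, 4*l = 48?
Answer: 3/67084 ≈ 4.4720e-5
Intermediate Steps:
l = 12 (l = (1/4)*48 = 12)
E(V) = -3 + 184/V
f = -65570/3 (f = (-3 + 184/12) - 21869 = (-3 + 184*(1/12)) - 21869 = (-3 + 46/3) - 21869 = 37/3 - 21869 = -65570/3 ≈ -21857.)
1/(f + X) = 1/(-65570/3 + 44218) = 1/(67084/3) = 3/67084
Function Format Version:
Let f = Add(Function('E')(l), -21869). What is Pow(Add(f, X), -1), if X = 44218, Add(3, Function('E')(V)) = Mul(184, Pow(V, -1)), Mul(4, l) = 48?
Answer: Rational(3, 67084) ≈ 4.4720e-5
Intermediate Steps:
l = 12 (l = Mul(Rational(1, 4), 48) = 12)
Function('E')(V) = Add(-3, Mul(184, Pow(V, -1)))
f = Rational(-65570, 3) (f = Add(Add(-3, Mul(184, Pow(12, -1))), -21869) = Add(Add(-3, Mul(184, Rational(1, 12))), -21869) = Add(Add(-3, Rational(46, 3)), -21869) = Add(Rational(37, 3), -21869) = Rational(-65570, 3) ≈ -21857.)
Pow(Add(f, X), -1) = Pow(Add(Rational(-65570, 3), 44218), -1) = Pow(Rational(67084, 3), -1) = Rational(3, 67084)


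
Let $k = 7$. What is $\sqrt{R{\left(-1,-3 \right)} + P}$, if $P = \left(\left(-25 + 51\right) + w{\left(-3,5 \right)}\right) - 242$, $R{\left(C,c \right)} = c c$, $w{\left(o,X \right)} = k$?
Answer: $10 i \sqrt{2} \approx 14.142 i$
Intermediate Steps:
$w{\left(o,X \right)} = 7$
$R{\left(C,c \right)} = c^{2}$
$P = -209$ ($P = \left(\left(-25 + 51\right) + 7\right) - 242 = \left(26 + 7\right) - 242 = 33 - 242 = -209$)
$\sqrt{R{\left(-1,-3 \right)} + P} = \sqrt{\left(-3\right)^{2} - 209} = \sqrt{9 - 209} = \sqrt{-200} = 10 i \sqrt{2}$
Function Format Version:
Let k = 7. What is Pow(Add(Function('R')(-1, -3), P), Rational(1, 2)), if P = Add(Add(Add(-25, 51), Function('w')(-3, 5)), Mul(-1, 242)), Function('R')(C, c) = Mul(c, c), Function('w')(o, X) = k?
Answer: Mul(10, I, Pow(2, Rational(1, 2))) ≈ Mul(14.142, I)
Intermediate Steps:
Function('w')(o, X) = 7
Function('R')(C, c) = Pow(c, 2)
P = -209 (P = Add(Add(Add(-25, 51), 7), Mul(-1, 242)) = Add(Add(26, 7), -242) = Add(33, -242) = -209)
Pow(Add(Function('R')(-1, -3), P), Rational(1, 2)) = Pow(Add(Pow(-3, 2), -209), Rational(1, 2)) = Pow(Add(9, -209), Rational(1, 2)) = Pow(-200, Rational(1, 2)) = Mul(10, I, Pow(2, Rational(1, 2)))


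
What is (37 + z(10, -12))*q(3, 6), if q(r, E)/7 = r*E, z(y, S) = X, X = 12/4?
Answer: 5040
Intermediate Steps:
X = 3 (X = 12*(1/4) = 3)
z(y, S) = 3
q(r, E) = 7*E*r (q(r, E) = 7*(r*E) = 7*(E*r) = 7*E*r)
(37 + z(10, -12))*q(3, 6) = (37 + 3)*(7*6*3) = 40*126 = 5040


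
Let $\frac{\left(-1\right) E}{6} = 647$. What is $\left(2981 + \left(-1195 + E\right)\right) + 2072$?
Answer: $-24$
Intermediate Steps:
$E = -3882$ ($E = \left(-6\right) 647 = -3882$)
$\left(2981 + \left(-1195 + E\right)\right) + 2072 = \left(2981 - 5077\right) + 2072 = -2096 + 2072 = -24$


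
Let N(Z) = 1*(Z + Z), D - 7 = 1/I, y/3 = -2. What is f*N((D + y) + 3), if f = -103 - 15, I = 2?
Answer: -1062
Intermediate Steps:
y = -6 (y = 3*(-2) = -6)
D = 15/2 (D = 7 + 1/2 = 15/2 ≈ 7.5000)
f = -118
N(Z) = 2*Z (N(Z) = 1*(2*Z) = 2*Z)
f*N((D + y) + 3) = -236*((15/2 - 6) + 3) = -236*(3/2 + 3) = -236*9/2 = -118*9 = -1062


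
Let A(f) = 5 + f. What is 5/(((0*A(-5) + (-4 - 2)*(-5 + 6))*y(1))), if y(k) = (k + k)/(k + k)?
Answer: -⅚ ≈ -0.83333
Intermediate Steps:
y(k) = 1 (y(k) = (2*k)/((2*k)) = (2*k)*(1/(2*k)) = 1)
5/(((0*A(-5) + (-4 - 2)*(-5 + 6))*y(1))) = 5/(((0*(5 - 5) + (-4 - 2)*(-5 + 6))*1)) = 5/(((0*0 - 6*1)*1)) = 5/(((0 - 6)*1)) = 5/((-6*1)) = 5/(-6) = 5*(-⅙) = -⅚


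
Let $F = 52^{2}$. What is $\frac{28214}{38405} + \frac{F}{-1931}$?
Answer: $- \frac{49365886}{74160055} \approx -0.66567$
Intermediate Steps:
$F = 2704$
$\frac{28214}{38405} + \frac{F}{-1931} = \frac{28214}{38405} + \frac{2704}{-1931} = 28214 \cdot \frac{1}{38405} + 2704 \left(- \frac{1}{1931}\right) = \frac{28214}{38405} - \frac{2704}{1931} = - \frac{49365886}{74160055}$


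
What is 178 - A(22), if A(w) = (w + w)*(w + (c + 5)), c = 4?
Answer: -1186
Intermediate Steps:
A(w) = 2*w*(9 + w) (A(w) = (w + w)*(w + (4 + 5)) = (2*w)*(w + 9) = (2*w)*(9 + w) = 2*w*(9 + w))
178 - A(22) = 178 - 2*22*(9 + 22) = 178 - 2*22*31 = 178 - 1*1364 = 178 - 1364 = -1186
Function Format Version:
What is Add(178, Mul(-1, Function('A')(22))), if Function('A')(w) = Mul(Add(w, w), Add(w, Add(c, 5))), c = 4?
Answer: -1186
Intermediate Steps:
Function('A')(w) = Mul(2, w, Add(9, w)) (Function('A')(w) = Mul(Add(w, w), Add(w, Add(4, 5))) = Mul(Mul(2, w), Add(w, 9)) = Mul(Mul(2, w), Add(9, w)) = Mul(2, w, Add(9, w)))
Add(178, Mul(-1, Function('A')(22))) = Add(178, Mul(-1, Mul(2, 22, Add(9, 22)))) = Add(178, Mul(-1, Mul(2, 22, 31))) = Add(178, Mul(-1, 1364)) = Add(178, -1364) = -1186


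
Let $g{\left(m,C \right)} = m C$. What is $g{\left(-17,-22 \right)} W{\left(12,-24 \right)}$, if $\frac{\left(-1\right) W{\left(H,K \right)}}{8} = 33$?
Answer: $-98736$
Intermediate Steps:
$g{\left(m,C \right)} = C m$
$W{\left(H,K \right)} = -264$ ($W{\left(H,K \right)} = \left(-8\right) 33 = -264$)
$g{\left(-17,-22 \right)} W{\left(12,-24 \right)} = \left(-22\right) \left(-17\right) \left(-264\right) = 374 \left(-264\right) = -98736$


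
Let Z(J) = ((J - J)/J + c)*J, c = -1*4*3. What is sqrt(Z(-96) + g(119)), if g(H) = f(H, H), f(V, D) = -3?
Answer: sqrt(1149) ≈ 33.897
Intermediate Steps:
g(H) = -3
c = -12 (c = -4*3 = -12)
Z(J) = -12*J (Z(J) = ((J - J)/J - 12)*J = (0/J - 12)*J = (0 - 12)*J = -12*J)
sqrt(Z(-96) + g(119)) = sqrt(-12*(-96) - 3) = sqrt(1152 - 3) = sqrt(1149)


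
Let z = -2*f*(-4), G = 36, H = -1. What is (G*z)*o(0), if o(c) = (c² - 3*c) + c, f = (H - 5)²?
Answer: 0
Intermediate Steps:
f = 36 (f = (-1 - 5)² = (-6)² = 36)
o(c) = c² - 2*c
z = 288 (z = -2*36*(-4) = -72*(-4) = 288)
(G*z)*o(0) = (36*288)*(0*(-2 + 0)) = 10368*(0*(-2)) = 10368*0 = 0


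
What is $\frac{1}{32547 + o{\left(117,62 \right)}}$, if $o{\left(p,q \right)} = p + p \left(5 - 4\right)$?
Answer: $\frac{1}{32781} \approx 3.0505 \cdot 10^{-5}$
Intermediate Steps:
$o{\left(p,q \right)} = 2 p$ ($o{\left(p,q \right)} = p + p \left(5 - 4\right) = p + p 1 = p + p = 2 p$)
$\frac{1}{32547 + o{\left(117,62 \right)}} = \frac{1}{32547 + 2 \cdot 117} = \frac{1}{32547 + 234} = \frac{1}{32781}$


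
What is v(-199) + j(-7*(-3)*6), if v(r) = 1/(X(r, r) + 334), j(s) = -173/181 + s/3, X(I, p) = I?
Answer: 1003096/24435 ≈ 41.052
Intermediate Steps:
j(s) = -173/181 + s/3 (j(s) = -173*1/181 + s*(⅓) = -173/181 + s/3)
v(r) = 1/(334 + r) (v(r) = 1/(r + 334) = 1/(334 + r))
v(-199) + j(-7*(-3)*6) = 1/(334 - 199) + (-173/181 + (-7*(-3)*6)/3) = 1/135 + (-173/181 + (21*6)/3) = 1/135 + (-173/181 + (⅓)*126) = 1/135 + (-173/181 + 42) = 1/135 + 7429/181 = 1003096/24435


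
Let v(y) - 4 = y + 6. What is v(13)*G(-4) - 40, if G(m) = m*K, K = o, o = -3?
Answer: 236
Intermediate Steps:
K = -3
v(y) = 10 + y (v(y) = 4 + (y + 6) = 4 + (6 + y) = 10 + y)
G(m) = -3*m (G(m) = m*(-3) = -3*m)
v(13)*G(-4) - 40 = (10 + 13)*(-3*(-4)) - 40 = 23*12 - 40 = 276 - 40 = 236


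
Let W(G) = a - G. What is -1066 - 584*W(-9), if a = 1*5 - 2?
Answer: -8074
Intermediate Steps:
a = 3 (a = 5 - 2 = 3)
W(G) = 3 - G
-1066 - 584*W(-9) = -1066 - 584*(3 - 1*(-9)) = -1066 - 584*(3 + 9) = -1066 - 584*12 = -1066 - 7008 = -8074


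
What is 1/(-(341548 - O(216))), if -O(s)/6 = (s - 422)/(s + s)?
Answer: -36/12295625 ≈ -2.9279e-6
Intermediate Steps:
O(s) = -3*(-422 + s)/s (O(s) = -6*(s - 422)/(s + s) = -6*(-422 + s)/(2*s) = -6*(-422 + s)*1/(2*s) = -3*(-422 + s)/s)
1/(-(341548 - O(216))) = 1/(-(341548 - (-3 + 1266/216))) = 1/(-(341548 - (-3 + 1266*(1/216)))) = 1/(-(341548 - (-3 + 211/36))) = 1/(-(341548 - 1*103/36)) = 1/(-(341548 - 103/36)) = 1/(-1*12295625/36) = 1/(-12295625/36) = -36/12295625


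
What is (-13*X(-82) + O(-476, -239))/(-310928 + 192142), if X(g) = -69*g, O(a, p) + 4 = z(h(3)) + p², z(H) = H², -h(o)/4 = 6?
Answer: 15861/118786 ≈ 0.13353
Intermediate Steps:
h(o) = -24 (h(o) = -4*6 = -24)
O(a, p) = 572 + p² (O(a, p) = -4 + ((-24)² + p²) = -4 + (576 + p²) = 572 + p²)
(-13*X(-82) + O(-476, -239))/(-310928 + 192142) = (-(-897)*(-82) + (572 + (-239)²))/(-310928 + 192142) = (-13*5658 + (572 + 57121))/(-118786) = (-73554 + 57693)*(-1/118786) = -15861*(-1/118786) = 15861/118786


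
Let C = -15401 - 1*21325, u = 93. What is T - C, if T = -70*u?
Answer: 30216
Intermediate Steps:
T = -6510 (T = -70*93 = -6510)
C = -36726 (C = -15401 - 21325 = -36726)
T - C = -6510 - 1*(-36726) = -6510 + 36726 = 30216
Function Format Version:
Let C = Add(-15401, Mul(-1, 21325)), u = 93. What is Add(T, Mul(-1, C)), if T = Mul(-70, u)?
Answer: 30216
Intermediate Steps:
T = -6510 (T = Mul(-70, 93) = -6510)
C = -36726 (C = Add(-15401, -21325) = -36726)
Add(T, Mul(-1, C)) = Add(-6510, Mul(-1, -36726)) = Add(-6510, 36726) = 30216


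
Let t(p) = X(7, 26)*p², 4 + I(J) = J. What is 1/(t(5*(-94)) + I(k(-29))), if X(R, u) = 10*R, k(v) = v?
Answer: 1/15462967 ≈ 6.4671e-8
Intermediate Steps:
I(J) = -4 + J
t(p) = 70*p² (t(p) = (10*7)*p² = 70*p²)
1/(t(5*(-94)) + I(k(-29))) = 1/(70*(5*(-94))² + (-4 - 29)) = 1/(70*(-470)² - 33) = 1/(70*220900 - 33) = 1/(15463000 - 33) = 1/15462967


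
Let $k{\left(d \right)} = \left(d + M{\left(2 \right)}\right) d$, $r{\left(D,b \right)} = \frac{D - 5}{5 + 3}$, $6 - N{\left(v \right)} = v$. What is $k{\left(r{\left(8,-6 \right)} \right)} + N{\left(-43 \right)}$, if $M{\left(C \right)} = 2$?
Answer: $\frac{3193}{64} \approx 49.891$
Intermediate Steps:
$N{\left(v \right)} = 6 - v$
$r{\left(D,b \right)} = - \frac{5}{8} + \frac{D}{8}$ ($r{\left(D,b \right)} = \frac{-5 + D}{8} = \left(-5 + D\right) \frac{1}{8} = - \frac{5}{8} + \frac{D}{8}$)
$k{\left(d \right)} = d \left(2 + d\right)$ ($k{\left(d \right)} = \left(d + 2\right) d = \left(2 + d\right) d = d \left(2 + d\right)$)
$k{\left(r{\left(8,-6 \right)} \right)} + N{\left(-43 \right)} = \left(- \frac{5}{8} + \frac{1}{8} \cdot 8\right) \left(2 + \left(- \frac{5}{8} + \frac{1}{8} \cdot 8\right)\right) + \left(6 - -43\right) = \left(- \frac{5}{8} + 1\right) \left(2 + \left(- \frac{5}{8} + 1\right)\right) + \left(6 + 43\right) = \frac{3 \left(2 + \frac{3}{8}\right)}{8} + 49 = \frac{3}{8} \cdot \frac{19}{8} + 49 = \frac{57}{64} + 49 = \frac{3193}{64}$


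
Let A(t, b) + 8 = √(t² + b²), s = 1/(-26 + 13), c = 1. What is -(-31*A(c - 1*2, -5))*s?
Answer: 248/13 - 31*√26/13 ≈ 6.9177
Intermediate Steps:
s = -1/13 (s = 1/(-13) = -1/13 ≈ -0.076923)
A(t, b) = -8 + √(b² + t²) (A(t, b) = -8 + √(t² + b²) = -8 + √(b² + t²))
-(-31*A(c - 1*2, -5))*s = -(-31*(-8 + √((-5)² + (1 - 1*2)²)))*(-1)/13 = -(-31*(-8 + √(25 + (1 - 2)²)))*(-1)/13 = -(-31*(-8 + √(25 + (-1)²)))*(-1)/13 = -(-31*(-8 + √(25 + 1)))*(-1)/13 = -(-31*(-8 + √26))*(-1)/13 = -(248 - 31*√26)*(-1)/13 = -(-248/13 + 31*√26/13) = 248/13 - 31*√26/13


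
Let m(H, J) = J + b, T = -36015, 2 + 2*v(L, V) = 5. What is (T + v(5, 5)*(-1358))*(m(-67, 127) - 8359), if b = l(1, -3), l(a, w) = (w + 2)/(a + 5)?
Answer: 313250406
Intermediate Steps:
l(a, w) = (2 + w)/(5 + a)
v(L, V) = 3/2 (v(L, V) = -1 + (½)*5 = -1 + 5/2 = 3/2)
b = -⅙ (b = (2 - 3)/(5 + 1) = -1/6 = (⅙)*(-1) = -⅙ ≈ -0.16667)
m(H, J) = -⅙ + J (m(H, J) = J - ⅙ = -⅙ + J)
(T + v(5, 5)*(-1358))*(m(-67, 127) - 8359) = (-36015 + (3/2)*(-1358))*((-⅙ + 127) - 8359) = (-36015 - 2037)*(761/6 - 8359) = -38052*(-49393/6) = 313250406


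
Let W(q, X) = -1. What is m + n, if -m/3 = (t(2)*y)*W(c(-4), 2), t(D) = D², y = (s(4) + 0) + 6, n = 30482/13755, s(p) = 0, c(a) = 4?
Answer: 1020842/13755 ≈ 74.216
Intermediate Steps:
n = 30482/13755 (n = 30482*(1/13755) = 30482/13755 ≈ 2.2161)
y = 6 (y = (0 + 0) + 6 = 0 + 6 = 6)
m = 72 (m = -3*2²*6*(-1) = -3*4*6*(-1) = -72*(-1) = -3*(-24) = 72)
m + n = 72 + 30482/13755 = 1020842/13755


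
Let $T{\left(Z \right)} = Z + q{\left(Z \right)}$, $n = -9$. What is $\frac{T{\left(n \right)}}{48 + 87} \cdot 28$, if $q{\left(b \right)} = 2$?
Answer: $- \frac{196}{135} \approx -1.4519$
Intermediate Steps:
$T{\left(Z \right)} = 2 + Z$ ($T{\left(Z \right)} = Z + 2 = 2 + Z$)
$\frac{T{\left(n \right)}}{48 + 87} \cdot 28 = \frac{2 - 9}{48 + 87} \cdot 28 = - \frac{7}{135} \cdot 28 = \left(-7\right) \frac{1}{135} \cdot 28 = \left(- \frac{7}{135}\right) 28 = - \frac{196}{135}$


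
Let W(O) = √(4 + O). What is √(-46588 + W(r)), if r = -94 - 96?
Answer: √(-46588 + I*√186) ≈ 0.0316 + 215.84*I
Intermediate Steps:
r = -190
√(-46588 + W(r)) = √(-46588 + √(4 - 190)) = √(-46588 + √(-186)) = √(-46588 + I*√186)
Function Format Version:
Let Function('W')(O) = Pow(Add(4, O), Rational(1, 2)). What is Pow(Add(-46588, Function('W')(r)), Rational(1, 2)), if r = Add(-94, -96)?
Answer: Pow(Add(-46588, Mul(I, Pow(186, Rational(1, 2)))), Rational(1, 2)) ≈ Add(0.0316, Mul(215.84, I))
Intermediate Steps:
r = -190
Pow(Add(-46588, Function('W')(r)), Rational(1, 2)) = Pow(Add(-46588, Pow(Add(4, -190), Rational(1, 2))), Rational(1, 2)) = Pow(Add(-46588, Pow(-186, Rational(1, 2))), Rational(1, 2)) = Pow(Add(-46588, Mul(I, Pow(186, Rational(1, 2)))), Rational(1, 2))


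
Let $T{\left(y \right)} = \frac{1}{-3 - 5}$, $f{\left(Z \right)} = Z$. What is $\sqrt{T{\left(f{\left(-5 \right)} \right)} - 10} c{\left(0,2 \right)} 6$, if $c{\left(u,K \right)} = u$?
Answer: $0$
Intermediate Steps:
$T{\left(y \right)} = - \frac{1}{8}$ ($T{\left(y \right)} = \frac{1}{-8} = - \frac{1}{8}$)
$\sqrt{T{\left(f{\left(-5 \right)} \right)} - 10} c{\left(0,2 \right)} 6 = \sqrt{- \frac{1}{8} - 10} \cdot 0 \cdot 6 = \sqrt{- \frac{81}{8}} \cdot 0 \cdot 6 = \frac{9 i \sqrt{2}}{4} \cdot 0 \cdot 6 = 0 \cdot 6 = 0$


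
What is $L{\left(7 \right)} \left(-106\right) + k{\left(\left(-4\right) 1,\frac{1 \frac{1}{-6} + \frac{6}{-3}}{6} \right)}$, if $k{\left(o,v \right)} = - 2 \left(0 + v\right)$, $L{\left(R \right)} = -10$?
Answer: $\frac{19093}{18} \approx 1060.7$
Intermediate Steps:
$k{\left(o,v \right)} = - 2 v$
$L{\left(7 \right)} \left(-106\right) + k{\left(\left(-4\right) 1,\frac{1 \frac{1}{-6} + \frac{6}{-3}}{6} \right)} = \left(-10\right) \left(-106\right) - 2 \frac{1 \frac{1}{-6} + \frac{6}{-3}}{6} = 1060 - 2 \left(1 \left(- \frac{1}{6}\right) + 6 \left(- \frac{1}{3}\right)\right) \frac{1}{6} = 1060 - 2 \left(- \frac{1}{6} - 2\right) \frac{1}{6} = 1060 - 2 \left(\left(- \frac{13}{6}\right) \frac{1}{6}\right) = 1060 - - \frac{13}{18} = 1060 + \frac{13}{18} = \frac{19093}{18}$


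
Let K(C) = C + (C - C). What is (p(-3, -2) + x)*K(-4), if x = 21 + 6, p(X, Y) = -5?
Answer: -88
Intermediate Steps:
x = 27
K(C) = C (K(C) = C + 0 = C)
(p(-3, -2) + x)*K(-4) = (-5 + 27)*(-4) = 22*(-4) = -88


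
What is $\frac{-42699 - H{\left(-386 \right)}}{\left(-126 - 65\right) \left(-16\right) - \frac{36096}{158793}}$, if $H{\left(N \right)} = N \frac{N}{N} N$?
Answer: $- \frac{10146608045}{161745104} \approx -62.732$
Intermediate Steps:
$H{\left(N \right)} = N^{2}$ ($H{\left(N \right)} = N 1 N = N N = N^{2}$)
$\frac{-42699 - H{\left(-386 \right)}}{\left(-126 - 65\right) \left(-16\right) - \frac{36096}{158793}} = \frac{-42699 - \left(-386\right)^{2}}{\left(-126 - 65\right) \left(-16\right) - \frac{36096}{158793}} = \frac{-42699 - 148996}{\left(-191\right) \left(-16\right) - \frac{12032}{52931}} = \frac{-42699 - 148996}{3056 - \frac{12032}{52931}} = - \frac{191695}{\frac{161745104}{52931}} = \left(-191695\right) \frac{52931}{161745104} = - \frac{10146608045}{161745104}$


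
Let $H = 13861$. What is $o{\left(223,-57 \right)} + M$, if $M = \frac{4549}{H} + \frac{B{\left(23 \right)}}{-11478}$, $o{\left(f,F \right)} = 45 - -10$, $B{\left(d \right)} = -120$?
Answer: $\frac{1467364572}{26516093} \approx 55.339$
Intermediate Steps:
$o{\left(f,F \right)} = 55$ ($o{\left(f,F \right)} = 45 + 10 = 55$)
$M = \frac{8979457}{26516093}$ ($M = \frac{4549}{13861} - \frac{120}{-11478} = 4549 \cdot \frac{1}{13861} - - \frac{20}{1913} = \frac{4549}{13861} + \frac{20}{1913} = \frac{8979457}{26516093} \approx 0.33864$)
$o{\left(223,-57 \right)} + M = 55 + \frac{8979457}{26516093} = \frac{1467364572}{26516093}$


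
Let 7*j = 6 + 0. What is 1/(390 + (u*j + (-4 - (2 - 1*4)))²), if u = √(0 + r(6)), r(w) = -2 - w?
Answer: 49*I/(2*(168*√2 + 9509*I)) ≈ 0.0025749 + 6.4335e-5*I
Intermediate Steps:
j = 6/7 (j = (6 + 0)/7 = (⅐)*6 = 6/7 ≈ 0.85714)
u = 2*I*√2 (u = √(0 + (-2 - 1*6)) = √(0 + (-2 - 6)) = √(0 - 8) = √(-8) = 2*I*√2 ≈ 2.8284*I)
1/(390 + (u*j + (-4 - (2 - 1*4)))²) = 1/(390 + ((2*I*√2)*(6/7) + (-4 - (2 - 1*4)))²) = 1/(390 + (12*I*√2/7 + (-4 - (2 - 4)))²) = 1/(390 + (12*I*√2/7 + (-4 - 1*(-2)))²) = 1/(390 + (12*I*√2/7 + (-4 + 2))²) = 1/(390 + (12*I*√2/7 - 2)²) = 1/(390 + (-2 + 12*I*√2/7)²)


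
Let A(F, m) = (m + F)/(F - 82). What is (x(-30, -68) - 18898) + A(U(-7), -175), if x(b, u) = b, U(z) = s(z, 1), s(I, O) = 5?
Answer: -1457286/77 ≈ -18926.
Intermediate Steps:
U(z) = 5
A(F, m) = (F + m)/(-82 + F)
(x(-30, -68) - 18898) + A(U(-7), -175) = (-30 - 18898) + (5 - 175)/(-82 + 5) = -18928 - 170/(-77) = -18928 - 1/77*(-170) = -18928 + 170/77 = -1457286/77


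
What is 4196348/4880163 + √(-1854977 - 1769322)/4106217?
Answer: 4196348/4880163 + I*√3624299/4106217 ≈ 0.85988 + 0.00046363*I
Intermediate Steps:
4196348/4880163 + √(-1854977 - 1769322)/4106217 = 4196348*(1/4880163) + √(-3624299)*(1/4106217) = 4196348/4880163 + (I*√3624299)*(1/4106217) = 4196348/4880163 + I*√3624299/4106217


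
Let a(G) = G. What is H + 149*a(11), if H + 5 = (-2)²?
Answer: 1638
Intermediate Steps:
H = -1 (H = -5 + (-2)² = -5 + 4 = -1)
H + 149*a(11) = -1 + 149*11 = -1 + 1639 = 1638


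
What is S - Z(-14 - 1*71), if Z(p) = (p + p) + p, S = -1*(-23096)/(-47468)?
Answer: 3020311/11867 ≈ 254.51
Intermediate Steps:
S = -5774/11867 (S = 23096*(-1/47468) = -5774/11867 ≈ -0.48656)
Z(p) = 3*p (Z(p) = 2*p + p = 3*p)
S - Z(-14 - 1*71) = -5774/11867 - 3*(-14 - 1*71) = -5774/11867 - 3*(-14 - 71) = -5774/11867 - 3*(-85) = -5774/11867 - 1*(-255) = -5774/11867 + 255 = 3020311/11867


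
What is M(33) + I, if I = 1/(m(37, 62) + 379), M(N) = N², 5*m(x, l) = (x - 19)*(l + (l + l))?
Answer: 5709632/5243 ≈ 1089.0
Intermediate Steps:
m(x, l) = 3*l*(-19 + x)/5 (m(x, l) = ((x - 19)*(l + (l + l)))/5 = ((-19 + x)*(l + 2*l))/5 = ((-19 + x)*(3*l))/5 = (3*l*(-19 + x))/5 = 3*l*(-19 + x)/5)
I = 5/5243 (I = 1/((⅗)*62*(-19 + 37) + 379) = 1/((⅗)*62*18 + 379) = 1/(3348/5 + 379) = 1/(5243/5) = 5/5243 ≈ 0.00095365)
M(33) + I = 33² + 5/5243 = 1089 + 5/5243 = 5709632/5243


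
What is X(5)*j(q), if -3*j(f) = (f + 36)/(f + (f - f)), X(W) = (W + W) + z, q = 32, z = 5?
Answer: -85/8 ≈ -10.625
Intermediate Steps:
X(W) = 5 + 2*W (X(W) = (W + W) + 5 = 2*W + 5 = 5 + 2*W)
j(f) = -(36 + f)/(3*f) (j(f) = -(f + 36)/(3*(f + (f - f))) = -(36 + f)/(3*(f + 0)) = -(36 + f)/(3*f))
X(5)*j(q) = (5 + 2*5)*((⅓)*(-36 - 1*32)/32) = (5 + 10)*((⅓)*(1/32)*(-36 - 32)) = 15*((⅓)*(1/32)*(-68)) = 15*(-17/24) = -85/8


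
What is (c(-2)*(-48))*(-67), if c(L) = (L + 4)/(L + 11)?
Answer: 2144/3 ≈ 714.67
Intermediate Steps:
c(L) = (4 + L)/(11 + L)
(c(-2)*(-48))*(-67) = (((4 - 2)/(11 - 2))*(-48))*(-67) = ((2/9)*(-48))*(-67) = -32/3*(-67) = 2144/3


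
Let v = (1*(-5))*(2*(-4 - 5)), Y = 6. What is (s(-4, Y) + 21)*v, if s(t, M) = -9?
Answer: 1080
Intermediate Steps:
v = 90 (v = -10*(-9) = -5*(-18) = 90)
(s(-4, Y) + 21)*v = (-9 + 21)*90 = 12*90 = 1080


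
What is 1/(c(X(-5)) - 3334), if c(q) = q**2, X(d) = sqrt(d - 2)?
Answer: -1/3341 ≈ -0.00029931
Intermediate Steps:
X(d) = sqrt(-2 + d)
1/(c(X(-5)) - 3334) = 1/((sqrt(-2 - 5))**2 - 3334) = 1/((sqrt(-7))**2 - 3334) = 1/((I*sqrt(7))**2 - 3334) = 1/(-7 - 3334) = 1/(-3341) = -1/3341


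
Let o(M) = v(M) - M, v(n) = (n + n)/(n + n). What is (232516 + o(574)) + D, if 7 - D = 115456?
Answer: 116494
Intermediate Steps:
D = -115449 (D = 7 - 1*115456 = 7 - 115456 = -115449)
v(n) = 1 (v(n) = (2*n)/((2*n)) = (2*n)*(1/(2*n)) = 1)
o(M) = 1 - M
(232516 + o(574)) + D = (232516 + (1 - 1*574)) - 115449 = (232516 + (1 - 574)) - 115449 = (232516 - 573) - 115449 = 231943 - 115449 = 116494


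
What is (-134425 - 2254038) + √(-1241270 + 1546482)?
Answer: -2388463 + 2*√76303 ≈ -2.3879e+6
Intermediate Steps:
(-134425 - 2254038) + √(-1241270 + 1546482) = -2388463 + √305212 = -2388463 + 2*√76303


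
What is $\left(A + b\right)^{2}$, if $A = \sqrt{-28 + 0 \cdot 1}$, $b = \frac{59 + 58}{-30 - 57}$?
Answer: $\frac{\left(39 - 58 i \sqrt{7}\right)^{2}}{841} \approx -26.191 - 14.232 i$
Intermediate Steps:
$b = - \frac{39}{29}$ ($b = \frac{117}{-87} = 117 \left(- \frac{1}{87}\right) = - \frac{39}{29} \approx -1.3448$)
$A = 2 i \sqrt{7}$ ($A = \sqrt{-28 + 0} = \sqrt{-28} = 2 i \sqrt{7} \approx 5.2915 i$)
$\left(A + b\right)^{2} = \left(2 i \sqrt{7} - \frac{39}{29}\right)^{2} = \left(- \frac{39}{29} + 2 i \sqrt{7}\right)^{2}$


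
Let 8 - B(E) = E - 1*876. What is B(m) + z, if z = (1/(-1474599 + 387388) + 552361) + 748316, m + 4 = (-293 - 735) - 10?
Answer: 1416204310232/1087211 ≈ 1.3026e+6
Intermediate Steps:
m = -1042 (m = -4 + ((-293 - 735) - 10) = -4 + (-1028 - 10) = -4 - 1038 = -1042)
B(E) = 884 - E (B(E) = 8 - (E - 1*876) = 8 - (E - 876) = 8 - (-876 + E) = 8 + (876 - E) = 884 - E)
z = 1414110341846/1087211 (z = (1/(-1087211) + 552361) + 748316 = (-1/1087211 + 552361) + 748316 = 600532955170/1087211 + 748316 = 1414110341846/1087211 ≈ 1.3007e+6)
B(m) + z = (884 - 1*(-1042)) + 1414110341846/1087211 = (884 + 1042) + 1414110341846/1087211 = 1926 + 1414110341846/1087211 = 1416204310232/1087211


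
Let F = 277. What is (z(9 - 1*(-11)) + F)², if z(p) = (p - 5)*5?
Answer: 123904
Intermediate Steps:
z(p) = -25 + 5*p (z(p) = (-5 + p)*5 = -25 + 5*p)
(z(9 - 1*(-11)) + F)² = ((-25 + 5*(9 - 1*(-11))) + 277)² = ((-25 + 5*(9 + 11)) + 277)² = ((-25 + 5*20) + 277)² = ((-25 + 100) + 277)² = (75 + 277)² = 352² = 123904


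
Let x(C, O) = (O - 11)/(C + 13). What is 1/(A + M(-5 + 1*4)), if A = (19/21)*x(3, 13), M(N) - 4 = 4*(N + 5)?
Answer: 168/3379 ≈ 0.049719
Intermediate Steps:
M(N) = 24 + 4*N (M(N) = 4 + 4*(N + 5) = 4 + 4*(5 + N) = 4 + (20 + 4*N) = 24 + 4*N)
x(C, O) = (-11 + O)/(13 + C)
A = 19/168 (A = (19/21)*((-11 + 13)/(13 + 3)) = (19*(1/21))*(2/16) = 19*((1/16)*2)/21 = (19/21)*(⅛) = 19/168 ≈ 0.11310)
1/(A + M(-5 + 1*4)) = 1/(19/168 + (24 + 4*(-5 + 1*4))) = 1/(19/168 + (24 + 4*(-5 + 4))) = 1/(19/168 + (24 + 4*(-1))) = 1/(19/168 + (24 - 4)) = 1/(19/168 + 20) = 1/(3379/168) = 168/3379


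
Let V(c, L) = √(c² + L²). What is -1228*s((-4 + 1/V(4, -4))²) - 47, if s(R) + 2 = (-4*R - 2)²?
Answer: -86501379/16 + 649612*√2 ≈ -4.4876e+6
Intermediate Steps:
V(c, L) = √(L² + c²)
s(R) = -2 + (-2 - 4*R)² (s(R) = -2 + (-4*R - 2)² = -2 + (-2 - 4*R)²)
-1228*s((-4 + 1/V(4, -4))²) - 47 = -1228*(2 + 16*(-4 + 1/(√((-4)² + 4²)))² + 16*((-4 + 1/(√((-4)² + 4²)))²)²) - 47 = -1228*(2 + 16*(-4 + 1/(√(16 + 16)))² + 16*((-4 + 1/(√(16 + 16)))²)²) - 47 = -1228*(2 + 16*(-4 + 1/(√32))² + 16*((-4 + 1/(√32))²)²) - 47 = -1228*(2 + 16*(-4 + 1/(4*√2))² + 16*((-4 + 1/(4*√2))²)²) - 47 = -1228*(2 + 16*(-4 + √2/8)² + 16*((-4 + √2/8)²)²) - 47 = -1228*(2 + 16*(-4 + √2/8)² + 16*(-4 + √2/8)⁴) - 47 = (-2456 - 19648*(-4 + √2/8)² - 19648*(-4 + √2/8)⁴) - 47 = -2503 - 19648*(-4 + √2/8)² - 19648*(-4 + √2/8)⁴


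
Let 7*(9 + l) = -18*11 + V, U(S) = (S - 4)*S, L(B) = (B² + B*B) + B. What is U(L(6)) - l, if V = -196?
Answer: 40861/7 ≈ 5837.3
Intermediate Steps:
L(B) = B + 2*B² (L(B) = (B² + B²) + B = 2*B² + B = B + 2*B²)
U(S) = S*(-4 + S) (U(S) = (-4 + S)*S = S*(-4 + S))
l = -457/7 (l = -9 + (-18*11 - 196)/7 = -9 + (-198 - 196)/7 = -9 + (⅐)*(-394) = -9 - 394/7 = -457/7 ≈ -65.286)
U(L(6)) - l = (6*(1 + 2*6))*(-4 + 6*(1 + 2*6)) - 1*(-457/7) = (6*(1 + 12))*(-4 + 6*(1 + 12)) + 457/7 = (6*13)*(-4 + 6*13) + 457/7 = 78*(-4 + 78) + 457/7 = 78*74 + 457/7 = 5772 + 457/7 = 40861/7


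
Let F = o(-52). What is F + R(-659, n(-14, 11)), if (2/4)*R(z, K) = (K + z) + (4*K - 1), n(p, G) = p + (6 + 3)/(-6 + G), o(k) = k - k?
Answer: -1442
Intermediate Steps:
o(k) = 0
n(p, G) = p + 9/(-6 + G)
F = 0
R(z, K) = -2 + 2*z + 10*K (R(z, K) = 2*((K + z) + (4*K - 1)) = 2*((K + z) + (-1 + 4*K)) = 2*(-1 + z + 5*K) = -2 + 2*z + 10*K)
F + R(-659, n(-14, 11)) = 0 + (-2 + 2*(-659) + 10*((9 - 6*(-14) + 11*(-14))/(-6 + 11))) = 0 + (-2 - 1318 + 10*((9 + 84 - 154)/5)) = 0 + (-2 - 1318 + 10*((⅕)*(-61))) = 0 + (-2 - 1318 + 10*(-61/5)) = 0 + (-2 - 1318 - 122) = 0 - 1442 = -1442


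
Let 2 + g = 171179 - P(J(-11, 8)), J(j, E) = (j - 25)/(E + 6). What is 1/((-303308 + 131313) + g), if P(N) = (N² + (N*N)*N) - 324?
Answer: -343/165878 ≈ -0.0020678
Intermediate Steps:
J(j, E) = (-25 + j)/(6 + E)
P(N) = -324 + N² + N³ (P(N) = (N² + N²*N) - 324 = (N² + N³) - 324 = -324 + N² + N³)
g = 58828407/343 (g = -2 + (171179 - (-324 + ((-25 - 11)/(6 + 8))² + ((-25 - 11)/(6 + 8))³)) = -2 + (171179 - (-324 + (-36/14)² + (-36/14)³)) = -2 + (171179 - (-324 + ((1/14)*(-36))² + ((1/14)*(-36))³)) = -2 + (171179 - (-324 + (-18/7)² + (-18/7)³)) = -2 + (171179 - (-324 + 324/49 - 5832/343)) = -2 + (171179 - 1*(-114696/343)) = -2 + (171179 + 114696/343) = -2 + 58829093/343 = 58828407/343 ≈ 1.7151e+5)
1/((-303308 + 131313) + g) = 1/((-303308 + 131313) + 58828407/343) = 1/(-171995 + 58828407/343) = 1/(-165878/343) = -343/165878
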